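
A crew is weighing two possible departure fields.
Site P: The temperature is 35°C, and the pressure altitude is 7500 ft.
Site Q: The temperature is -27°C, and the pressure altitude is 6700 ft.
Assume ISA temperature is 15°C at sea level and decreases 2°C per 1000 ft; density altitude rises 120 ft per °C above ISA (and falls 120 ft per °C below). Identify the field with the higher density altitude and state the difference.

Site P by 8432 ft

Site P: ISA temp = 0°C, deviation +35°C, DA = 7500 + 120 × 35 = 11700 ft.
Site Q: ISA temp = 1.6°C, deviation -28.6°C, DA = 6700 + 120 × (-28.6) = 3268 ft.
Site P is higher by 11700 − 3268 = 8432 ft.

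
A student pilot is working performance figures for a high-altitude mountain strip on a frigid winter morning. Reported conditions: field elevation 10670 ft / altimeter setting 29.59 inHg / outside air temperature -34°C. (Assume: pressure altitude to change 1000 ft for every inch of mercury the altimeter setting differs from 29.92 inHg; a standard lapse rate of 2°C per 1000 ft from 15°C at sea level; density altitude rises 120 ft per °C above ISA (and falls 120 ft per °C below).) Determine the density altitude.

7760 ft

Pressure altitude = 10670 + (29.92 − 29.59) × 1000 = 10670 + (+330) = 11000 ft.
ISA temperature at 11000 ft = 15 − 2 × (11000/1000) = -7°C.
ISA deviation = -34 − (-7) = -27°C.
Density altitude = 11000 + 120 × (-27) = 7760 ft.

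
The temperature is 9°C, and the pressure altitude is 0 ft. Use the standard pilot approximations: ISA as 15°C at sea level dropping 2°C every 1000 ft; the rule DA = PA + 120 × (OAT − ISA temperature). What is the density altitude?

-720 ft

ISA temperature at 0 ft = 15 − 2 × (0/1000) = 15°C.
ISA deviation = 9 − 15 = -6°C.
Density altitude = 0 + 120 × (-6) = 0 + (-720) = -720 ft.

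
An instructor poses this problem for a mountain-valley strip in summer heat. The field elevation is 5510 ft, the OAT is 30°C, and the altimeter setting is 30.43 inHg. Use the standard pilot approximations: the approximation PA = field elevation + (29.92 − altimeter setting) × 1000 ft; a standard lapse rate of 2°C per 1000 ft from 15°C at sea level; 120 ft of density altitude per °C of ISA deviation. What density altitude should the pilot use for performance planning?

Pressure altitude = 5510 + (29.92 − 30.43) × 1000 = 5510 + (-510) = 5000 ft.
ISA temperature at 5000 ft = 15 − 2 × (5000/1000) = 5°C.
ISA deviation = 30 − 5 = +25°C.
Density altitude = 5000 + 120 × (25) = 8000 ft.

8000 ft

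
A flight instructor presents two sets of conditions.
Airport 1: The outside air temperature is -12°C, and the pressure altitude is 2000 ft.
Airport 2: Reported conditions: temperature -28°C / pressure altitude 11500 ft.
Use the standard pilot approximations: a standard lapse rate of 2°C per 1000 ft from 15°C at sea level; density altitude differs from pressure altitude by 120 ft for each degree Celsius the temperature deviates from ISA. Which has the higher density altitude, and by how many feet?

Airport 1: ISA temp = 11°C, deviation -23°C, DA = 2000 + 120 × (-23) = -760 ft.
Airport 2: ISA temp = -8°C, deviation -20°C, DA = 11500 + 120 × (-20) = 9100 ft.
Airport 2 is higher by 9100 − (-760) = 9860 ft.

Airport 2 by 9860 ft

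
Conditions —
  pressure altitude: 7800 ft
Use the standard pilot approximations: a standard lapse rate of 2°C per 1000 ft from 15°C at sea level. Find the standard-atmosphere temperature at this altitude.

-0.6°C

ISA temperature = 15 − 2 × (7800/1000) = 15 − 15.6 = -0.6°C.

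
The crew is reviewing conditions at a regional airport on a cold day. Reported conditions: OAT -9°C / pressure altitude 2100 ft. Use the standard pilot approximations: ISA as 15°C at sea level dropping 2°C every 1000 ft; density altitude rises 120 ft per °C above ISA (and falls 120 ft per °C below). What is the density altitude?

ISA temperature at 2100 ft = 15 − 2 × (2100/1000) = 10.8°C.
ISA deviation = -9 − 10.8 = -19.8°C.
Density altitude = 2100 + 120 × (-19.8) = 2100 + (-2376) = -276 ft.

-276 ft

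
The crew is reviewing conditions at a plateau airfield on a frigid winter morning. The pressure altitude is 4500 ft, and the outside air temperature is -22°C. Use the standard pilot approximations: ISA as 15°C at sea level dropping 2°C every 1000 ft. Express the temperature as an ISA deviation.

ISA-28°C

ISA temperature at 4500 ft = 15 − 2 × (4500/1000) = 6°C.
Deviation = OAT − ISA = -22 − 6 = -28°C.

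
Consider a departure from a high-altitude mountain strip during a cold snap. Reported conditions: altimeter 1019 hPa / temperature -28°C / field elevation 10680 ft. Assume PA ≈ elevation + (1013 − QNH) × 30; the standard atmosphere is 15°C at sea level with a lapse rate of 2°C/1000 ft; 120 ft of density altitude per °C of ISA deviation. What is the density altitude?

Pressure altitude = 10680 + (1013 − 1019) × 30 = 10680 + (-180) = 10500 ft.
ISA temperature at 10500 ft = 15 − 2 × (10500/1000) = -6°C.
ISA deviation = -28 − (-6) = -22°C.
Density altitude = 10500 + 120 × (-22) = 7860 ft.

7860 ft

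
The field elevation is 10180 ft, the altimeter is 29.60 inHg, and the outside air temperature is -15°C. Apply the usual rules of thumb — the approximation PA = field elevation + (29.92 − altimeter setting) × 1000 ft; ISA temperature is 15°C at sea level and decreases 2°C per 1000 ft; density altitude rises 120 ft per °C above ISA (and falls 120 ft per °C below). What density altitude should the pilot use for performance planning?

Pressure altitude = 10180 + (29.92 − 29.60) × 1000 = 10180 + (+320) = 10500 ft.
ISA temperature at 10500 ft = 15 − 2 × (10500/1000) = -6°C.
ISA deviation = -15 − (-6) = -9°C.
Density altitude = 10500 + 120 × (-9) = 9420 ft.

9420 ft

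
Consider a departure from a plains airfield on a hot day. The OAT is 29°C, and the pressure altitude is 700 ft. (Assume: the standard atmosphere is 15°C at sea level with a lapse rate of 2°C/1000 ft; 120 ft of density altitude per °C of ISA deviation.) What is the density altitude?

ISA temperature at 700 ft = 15 − 2 × (700/1000) = 13.6°C.
ISA deviation = 29 − 13.6 = +15.4°C.
Density altitude = 700 + 120 × (15.4) = 700 + (+1848) = 2548 ft.

2548 ft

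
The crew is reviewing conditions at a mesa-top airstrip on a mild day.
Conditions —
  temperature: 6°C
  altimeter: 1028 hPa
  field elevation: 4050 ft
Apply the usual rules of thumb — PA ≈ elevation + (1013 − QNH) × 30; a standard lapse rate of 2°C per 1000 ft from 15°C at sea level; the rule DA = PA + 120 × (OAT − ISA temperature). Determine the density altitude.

3384 ft

Pressure altitude = 4050 + (1013 − 1028) × 30 = 4050 + (-450) = 3600 ft.
ISA temperature at 3600 ft = 15 − 2 × (3600/1000) = 7.8°C.
ISA deviation = 6 − 7.8 = -1.8°C.
Density altitude = 3600 + 120 × (-1.8) = 3384 ft.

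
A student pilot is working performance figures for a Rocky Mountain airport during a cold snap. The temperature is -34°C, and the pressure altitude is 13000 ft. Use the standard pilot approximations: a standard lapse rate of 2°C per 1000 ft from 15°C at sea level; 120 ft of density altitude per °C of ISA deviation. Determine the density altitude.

ISA temperature at 13000 ft = 15 − 2 × (13000/1000) = -11°C.
ISA deviation = -34 − (-11) = -23°C.
Density altitude = 13000 + 120 × (-23) = 13000 + (-2760) = 10240 ft.

10240 ft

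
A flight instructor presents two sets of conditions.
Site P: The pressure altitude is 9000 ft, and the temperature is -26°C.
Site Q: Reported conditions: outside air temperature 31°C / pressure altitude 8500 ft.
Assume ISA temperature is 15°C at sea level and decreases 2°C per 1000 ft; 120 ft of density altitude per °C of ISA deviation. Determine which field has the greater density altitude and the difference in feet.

Site P: ISA temp = -3°C, deviation -23°C, DA = 9000 + 120 × (-23) = 6240 ft.
Site Q: ISA temp = -2°C, deviation +33°C, DA = 8500 + 120 × 33 = 12460 ft.
Site Q is higher by 12460 − 6240 = 6220 ft.

Site Q by 6220 ft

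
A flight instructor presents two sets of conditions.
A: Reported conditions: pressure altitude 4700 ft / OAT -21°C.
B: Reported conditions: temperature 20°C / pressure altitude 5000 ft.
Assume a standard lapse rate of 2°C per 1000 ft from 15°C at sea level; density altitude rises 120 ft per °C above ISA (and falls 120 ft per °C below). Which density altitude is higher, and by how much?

B by 5292 ft

A: ISA temp = 5.6°C, deviation -26.6°C, DA = 4700 + 120 × (-26.6) = 1508 ft.
B: ISA temp = 5°C, deviation +15°C, DA = 5000 + 120 × 15 = 6800 ft.
B is higher by 6800 − 1508 = 5292 ft.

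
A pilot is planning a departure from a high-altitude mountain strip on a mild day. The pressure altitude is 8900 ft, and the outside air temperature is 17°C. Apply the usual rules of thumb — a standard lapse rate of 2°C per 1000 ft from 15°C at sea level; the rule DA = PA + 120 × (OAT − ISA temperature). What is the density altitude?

11276 ft

ISA temperature at 8900 ft = 15 − 2 × (8900/1000) = -2.8°C.
ISA deviation = 17 − (-2.8) = +19.8°C.
Density altitude = 8900 + 120 × (19.8) = 8900 + (+2376) = 11276 ft.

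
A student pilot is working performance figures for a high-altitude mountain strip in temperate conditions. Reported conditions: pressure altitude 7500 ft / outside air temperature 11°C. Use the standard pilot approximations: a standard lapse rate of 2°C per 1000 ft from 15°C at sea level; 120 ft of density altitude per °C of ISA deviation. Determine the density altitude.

ISA temperature at 7500 ft = 15 − 2 × (7500/1000) = 0°C.
ISA deviation = 11 − 0 = +11°C.
Density altitude = 7500 + 120 × (11) = 7500 + (+1320) = 8820 ft.

8820 ft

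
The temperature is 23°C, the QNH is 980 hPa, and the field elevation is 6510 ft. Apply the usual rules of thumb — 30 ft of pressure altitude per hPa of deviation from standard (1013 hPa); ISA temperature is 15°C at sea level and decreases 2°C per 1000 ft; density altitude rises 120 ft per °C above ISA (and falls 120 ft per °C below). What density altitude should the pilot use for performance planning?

10260 ft

Pressure altitude = 6510 + (1013 − 980) × 30 = 6510 + (+990) = 7500 ft.
ISA temperature at 7500 ft = 15 − 2 × (7500/1000) = 0°C.
ISA deviation = 23 − 0 = +23°C.
Density altitude = 7500 + 120 × (23) = 10260 ft.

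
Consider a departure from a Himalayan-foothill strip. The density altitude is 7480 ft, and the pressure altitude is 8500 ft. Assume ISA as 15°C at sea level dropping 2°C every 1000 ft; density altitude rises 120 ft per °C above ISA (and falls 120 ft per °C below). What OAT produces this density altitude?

-10.5°C

Density altitude − pressure altitude = 7480 − 8500 = -1020 ft.
At 120 ft/°C that is an ISA deviation of -1020/120 = -8.5°C.
ISA temperature at 8500 ft = 15 − 2 × (8500/1000) = -2°C.
OAT = ISA + deviation = -2 + (-8.5) = -10.5°C.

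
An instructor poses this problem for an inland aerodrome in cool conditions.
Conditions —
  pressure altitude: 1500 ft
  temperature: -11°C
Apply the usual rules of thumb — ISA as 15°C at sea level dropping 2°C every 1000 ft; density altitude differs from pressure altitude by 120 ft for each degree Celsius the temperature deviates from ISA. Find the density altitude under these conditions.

ISA temperature at 1500 ft = 15 − 2 × (1500/1000) = 12°C.
ISA deviation = -11 − 12 = -23°C.
Density altitude = 1500 + 120 × (-23) = 1500 + (-2760) = -1260 ft.

-1260 ft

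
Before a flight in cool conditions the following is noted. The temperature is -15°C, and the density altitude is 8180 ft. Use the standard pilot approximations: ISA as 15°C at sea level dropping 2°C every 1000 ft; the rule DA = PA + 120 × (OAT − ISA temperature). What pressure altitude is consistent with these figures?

DA = PA + 120 × (OAT − (15 − 2·PA/1000)) = PA + 120·OAT − 1800 + 0.24·PA = 1.24·PA + 120·OAT − 1800.
So 1.24·PA = 8180 − 120 × (-15) + 1800 = 11780.
PA = 11780 / 1.24 = 9500 ft.

9500 ft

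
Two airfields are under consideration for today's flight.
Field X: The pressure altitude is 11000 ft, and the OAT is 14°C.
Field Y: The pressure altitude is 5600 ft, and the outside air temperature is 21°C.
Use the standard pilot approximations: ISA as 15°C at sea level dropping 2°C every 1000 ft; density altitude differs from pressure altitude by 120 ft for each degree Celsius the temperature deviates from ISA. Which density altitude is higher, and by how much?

Field X by 5856 ft

Field X: ISA temp = -7°C, deviation +21°C, DA = 11000 + 120 × 21 = 13520 ft.
Field Y: ISA temp = 3.8°C, deviation +17.2°C, DA = 5600 + 120 × 17.2 = 7664 ft.
Field X is higher by 13520 − 7664 = 5856 ft.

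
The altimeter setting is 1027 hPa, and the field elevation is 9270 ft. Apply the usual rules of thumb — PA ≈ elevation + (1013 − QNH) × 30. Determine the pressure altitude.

8850 ft

Pressure correction = (1013 − 1027) × 30 = -420 ft.
Pressure altitude = 9270 + (-420) = 8850 ft.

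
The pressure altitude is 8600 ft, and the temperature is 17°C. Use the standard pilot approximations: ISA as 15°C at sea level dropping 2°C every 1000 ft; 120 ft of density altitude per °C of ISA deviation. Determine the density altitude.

ISA temperature at 8600 ft = 15 − 2 × (8600/1000) = -2.2°C.
ISA deviation = 17 − (-2.2) = +19.2°C.
Density altitude = 8600 + 120 × (19.2) = 8600 + (+2304) = 10904 ft.

10904 ft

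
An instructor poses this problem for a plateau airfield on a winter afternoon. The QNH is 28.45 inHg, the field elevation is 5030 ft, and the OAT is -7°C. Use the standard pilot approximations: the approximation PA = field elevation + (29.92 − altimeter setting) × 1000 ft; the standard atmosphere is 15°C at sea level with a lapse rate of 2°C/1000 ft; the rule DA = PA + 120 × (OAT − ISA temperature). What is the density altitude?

Pressure altitude = 5030 + (29.92 − 28.45) × 1000 = 5030 + (+1470) = 6500 ft.
ISA temperature at 6500 ft = 15 − 2 × (6500/1000) = 2°C.
ISA deviation = -7 − 2 = -9°C.
Density altitude = 6500 + 120 × (-9) = 5420 ft.

5420 ft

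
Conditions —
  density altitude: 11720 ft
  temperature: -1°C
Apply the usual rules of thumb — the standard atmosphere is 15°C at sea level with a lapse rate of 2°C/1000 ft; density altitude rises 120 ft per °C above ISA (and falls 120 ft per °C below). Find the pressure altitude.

11000 ft

DA = PA + 120 × (OAT − (15 − 2·PA/1000)) = PA + 120·OAT − 1800 + 0.24·PA = 1.24·PA + 120·OAT − 1800.
So 1.24·PA = 11720 − 120 × (-1) + 1800 = 13640.
PA = 13640 / 1.24 = 11000 ft.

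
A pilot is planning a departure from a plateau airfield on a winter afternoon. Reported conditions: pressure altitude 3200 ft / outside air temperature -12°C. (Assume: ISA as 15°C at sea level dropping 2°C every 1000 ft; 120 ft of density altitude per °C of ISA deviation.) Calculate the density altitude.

ISA temperature at 3200 ft = 15 − 2 × (3200/1000) = 8.6°C.
ISA deviation = -12 − 8.6 = -20.6°C.
Density altitude = 3200 + 120 × (-20.6) = 3200 + (-2472) = 728 ft.

728 ft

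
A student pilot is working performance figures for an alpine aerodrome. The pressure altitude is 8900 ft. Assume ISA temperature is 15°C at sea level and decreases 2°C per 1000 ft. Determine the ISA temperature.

-2.8°C

ISA temperature = 15 − 2 × (8900/1000) = 15 − 17.8 = -2.8°C.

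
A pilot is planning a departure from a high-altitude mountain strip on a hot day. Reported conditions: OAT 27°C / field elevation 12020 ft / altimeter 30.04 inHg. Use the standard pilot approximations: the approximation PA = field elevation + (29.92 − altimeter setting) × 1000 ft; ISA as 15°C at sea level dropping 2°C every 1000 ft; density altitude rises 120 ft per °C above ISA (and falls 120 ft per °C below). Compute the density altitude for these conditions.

Pressure altitude = 12020 + (29.92 − 30.04) × 1000 = 12020 + (-120) = 11900 ft.
ISA temperature at 11900 ft = 15 − 2 × (11900/1000) = -8.8°C.
ISA deviation = 27 − (-8.8) = +35.8°C.
Density altitude = 11900 + 120 × (35.8) = 16196 ft.

16196 ft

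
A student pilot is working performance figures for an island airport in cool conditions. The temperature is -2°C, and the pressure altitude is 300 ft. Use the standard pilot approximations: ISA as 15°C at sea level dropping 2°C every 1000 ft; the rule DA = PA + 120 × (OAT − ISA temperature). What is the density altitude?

ISA temperature at 300 ft = 15 − 2 × (300/1000) = 14.4°C.
ISA deviation = -2 − 14.4 = -16.4°C.
Density altitude = 300 + 120 × (-16.4) = 300 + (-1968) = -1668 ft.

-1668 ft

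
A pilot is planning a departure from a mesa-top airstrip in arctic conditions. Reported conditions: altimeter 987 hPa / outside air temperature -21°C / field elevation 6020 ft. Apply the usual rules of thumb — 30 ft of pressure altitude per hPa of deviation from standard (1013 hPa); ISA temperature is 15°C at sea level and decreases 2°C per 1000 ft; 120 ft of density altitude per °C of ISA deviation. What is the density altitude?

Pressure altitude = 6020 + (1013 − 987) × 30 = 6020 + (+780) = 6800 ft.
ISA temperature at 6800 ft = 15 − 2 × (6800/1000) = 1.4°C.
ISA deviation = -21 − 1.4 = -22.4°C.
Density altitude = 6800 + 120 × (-22.4) = 4112 ft.

4112 ft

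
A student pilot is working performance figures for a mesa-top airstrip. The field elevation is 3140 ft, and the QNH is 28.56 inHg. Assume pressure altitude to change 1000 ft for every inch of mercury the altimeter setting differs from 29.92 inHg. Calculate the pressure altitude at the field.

Pressure correction = (29.92 − 28.56) × 1000 = +1360 ft.
Pressure altitude = 3140 + (+1360) = 4500 ft.

4500 ft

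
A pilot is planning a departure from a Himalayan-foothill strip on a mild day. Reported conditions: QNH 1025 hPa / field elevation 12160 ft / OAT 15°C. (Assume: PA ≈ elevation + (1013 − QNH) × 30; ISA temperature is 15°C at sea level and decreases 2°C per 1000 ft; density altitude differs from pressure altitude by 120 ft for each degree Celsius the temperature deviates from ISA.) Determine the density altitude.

14632 ft

Pressure altitude = 12160 + (1013 − 1025) × 30 = 12160 + (-360) = 11800 ft.
ISA temperature at 11800 ft = 15 − 2 × (11800/1000) = -8.6°C.
ISA deviation = 15 − (-8.6) = +23.6°C.
Density altitude = 11800 + 120 × (23.6) = 14632 ft.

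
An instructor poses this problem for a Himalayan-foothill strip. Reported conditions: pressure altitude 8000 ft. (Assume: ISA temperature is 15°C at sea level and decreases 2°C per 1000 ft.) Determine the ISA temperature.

ISA temperature = 15 − 2 × (8000/1000) = 15 − 16 = -1°C.

-1°C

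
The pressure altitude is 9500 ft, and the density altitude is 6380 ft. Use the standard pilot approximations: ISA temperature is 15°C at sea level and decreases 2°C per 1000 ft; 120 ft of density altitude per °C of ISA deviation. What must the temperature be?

Density altitude − pressure altitude = 6380 − 9500 = -3120 ft.
At 120 ft/°C that is an ISA deviation of -3120/120 = -26°C.
ISA temperature at 9500 ft = 15 − 2 × (9500/1000) = -4°C.
OAT = ISA + deviation = -4 + (-26) = -30°C.

-30°C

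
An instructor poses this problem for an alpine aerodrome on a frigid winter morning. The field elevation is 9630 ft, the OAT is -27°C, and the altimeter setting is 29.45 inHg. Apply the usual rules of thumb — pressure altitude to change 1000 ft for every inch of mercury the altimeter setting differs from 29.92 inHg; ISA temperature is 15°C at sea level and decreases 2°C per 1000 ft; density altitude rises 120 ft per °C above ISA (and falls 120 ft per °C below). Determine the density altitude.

Pressure altitude = 9630 + (29.92 − 29.45) × 1000 = 9630 + (+470) = 10100 ft.
ISA temperature at 10100 ft = 15 − 2 × (10100/1000) = -5.2°C.
ISA deviation = -27 − (-5.2) = -21.8°C.
Density altitude = 10100 + 120 × (-21.8) = 7484 ft.

7484 ft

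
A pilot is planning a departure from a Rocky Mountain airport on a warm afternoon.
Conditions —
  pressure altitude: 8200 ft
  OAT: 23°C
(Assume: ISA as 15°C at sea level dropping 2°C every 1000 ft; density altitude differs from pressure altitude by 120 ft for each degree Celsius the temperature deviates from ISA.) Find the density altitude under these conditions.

ISA temperature at 8200 ft = 15 − 2 × (8200/1000) = -1.4°C.
ISA deviation = 23 − (-1.4) = +24.4°C.
Density altitude = 8200 + 120 × (24.4) = 8200 + (+2928) = 11128 ft.

11128 ft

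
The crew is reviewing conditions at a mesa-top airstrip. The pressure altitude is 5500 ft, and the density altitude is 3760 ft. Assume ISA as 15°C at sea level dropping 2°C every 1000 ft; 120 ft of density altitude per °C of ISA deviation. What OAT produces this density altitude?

-10.5°C

Density altitude − pressure altitude = 3760 − 5500 = -1740 ft.
At 120 ft/°C that is an ISA deviation of -1740/120 = -14.5°C.
ISA temperature at 5500 ft = 15 − 2 × (5500/1000) = 4°C.
OAT = ISA + deviation = 4 + (-14.5) = -10.5°C.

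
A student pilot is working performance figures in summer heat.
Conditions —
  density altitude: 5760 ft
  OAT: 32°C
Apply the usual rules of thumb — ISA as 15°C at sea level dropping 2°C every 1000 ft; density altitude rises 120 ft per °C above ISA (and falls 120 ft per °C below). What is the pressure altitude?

3000 ft

DA = PA + 120 × (OAT − (15 − 2·PA/1000)) = PA + 120·OAT − 1800 + 0.24·PA = 1.24·PA + 120·OAT − 1800.
So 1.24·PA = 5760 − 120 × 32 + 1800 = 3720.
PA = 3720 / 1.24 = 3000 ft.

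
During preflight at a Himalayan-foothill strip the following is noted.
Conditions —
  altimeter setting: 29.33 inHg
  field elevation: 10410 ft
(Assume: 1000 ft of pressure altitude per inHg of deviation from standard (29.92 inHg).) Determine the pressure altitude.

Pressure correction = (29.92 − 29.33) × 1000 = +590 ft.
Pressure altitude = 10410 + (+590) = 11000 ft.

11000 ft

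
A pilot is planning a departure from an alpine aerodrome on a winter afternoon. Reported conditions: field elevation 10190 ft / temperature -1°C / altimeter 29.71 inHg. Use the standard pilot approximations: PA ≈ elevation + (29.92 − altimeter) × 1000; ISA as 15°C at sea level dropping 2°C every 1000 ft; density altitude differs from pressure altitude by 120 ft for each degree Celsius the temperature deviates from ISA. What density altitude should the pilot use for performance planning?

Pressure altitude = 10190 + (29.92 − 29.71) × 1000 = 10190 + (+210) = 10400 ft.
ISA temperature at 10400 ft = 15 − 2 × (10400/1000) = -5.8°C.
ISA deviation = -1 − (-5.8) = +4.8°C.
Density altitude = 10400 + 120 × (4.8) = 10976 ft.

10976 ft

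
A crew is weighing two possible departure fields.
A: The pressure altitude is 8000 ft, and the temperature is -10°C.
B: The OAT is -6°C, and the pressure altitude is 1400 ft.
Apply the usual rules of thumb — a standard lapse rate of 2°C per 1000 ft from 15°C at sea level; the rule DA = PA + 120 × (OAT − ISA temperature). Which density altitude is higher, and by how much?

A: ISA temp = -1°C, deviation -9°C, DA = 8000 + 120 × (-9) = 6920 ft.
B: ISA temp = 12.2°C, deviation -18.2°C, DA = 1400 + 120 × (-18.2) = -784 ft.
A is higher by 6920 − (-784) = 7704 ft.

A by 7704 ft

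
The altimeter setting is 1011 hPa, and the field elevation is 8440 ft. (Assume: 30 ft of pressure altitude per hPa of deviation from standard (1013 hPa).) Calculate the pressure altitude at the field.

8500 ft

Pressure correction = (1013 − 1011) × 30 = +60 ft.
Pressure altitude = 8440 + (+60) = 8500 ft.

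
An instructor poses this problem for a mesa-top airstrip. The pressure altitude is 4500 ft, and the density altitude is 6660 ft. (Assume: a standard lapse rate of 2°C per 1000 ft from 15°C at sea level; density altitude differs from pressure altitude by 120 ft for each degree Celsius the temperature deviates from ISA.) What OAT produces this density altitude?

24°C

Density altitude − pressure altitude = 6660 − 4500 = +2160 ft.
At 120 ft/°C that is an ISA deviation of 2160/120 = +18°C.
ISA temperature at 4500 ft = 15 − 2 × (4500/1000) = 6°C.
OAT = ISA + deviation = 6 + (+18) = 24°C.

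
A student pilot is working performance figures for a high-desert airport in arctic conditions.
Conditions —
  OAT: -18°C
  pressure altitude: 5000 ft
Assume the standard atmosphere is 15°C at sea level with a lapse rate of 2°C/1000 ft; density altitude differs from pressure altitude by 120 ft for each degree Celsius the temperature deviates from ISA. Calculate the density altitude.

ISA temperature at 5000 ft = 15 − 2 × (5000/1000) = 5°C.
ISA deviation = -18 − 5 = -23°C.
Density altitude = 5000 + 120 × (-23) = 5000 + (-2760) = 2240 ft.

2240 ft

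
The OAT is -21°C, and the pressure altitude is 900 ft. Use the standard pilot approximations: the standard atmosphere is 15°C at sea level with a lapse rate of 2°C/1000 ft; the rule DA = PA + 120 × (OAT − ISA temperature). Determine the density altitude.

ISA temperature at 900 ft = 15 − 2 × (900/1000) = 13.2°C.
ISA deviation = -21 − 13.2 = -34.2°C.
Density altitude = 900 + 120 × (-34.2) = 900 + (-4104) = -3204 ft.

-3204 ft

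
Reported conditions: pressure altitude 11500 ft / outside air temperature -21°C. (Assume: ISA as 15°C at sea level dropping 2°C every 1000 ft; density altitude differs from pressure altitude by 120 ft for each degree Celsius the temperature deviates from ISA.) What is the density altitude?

9940 ft

ISA temperature at 11500 ft = 15 − 2 × (11500/1000) = -8°C.
ISA deviation = -21 − (-8) = -13°C.
Density altitude = 11500 + 120 × (-13) = 11500 + (-1560) = 9940 ft.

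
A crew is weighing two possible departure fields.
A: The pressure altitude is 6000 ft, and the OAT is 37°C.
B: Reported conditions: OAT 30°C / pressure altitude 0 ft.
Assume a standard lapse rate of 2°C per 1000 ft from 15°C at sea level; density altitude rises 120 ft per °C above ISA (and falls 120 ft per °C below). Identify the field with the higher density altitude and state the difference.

A by 8280 ft

A: ISA temp = 3°C, deviation +34°C, DA = 6000 + 120 × 34 = 10080 ft.
B: ISA temp = 15°C, deviation +15°C, DA = 0 + 120 × 15 = 1800 ft.
A is higher by 10080 − 1800 = 8280 ft.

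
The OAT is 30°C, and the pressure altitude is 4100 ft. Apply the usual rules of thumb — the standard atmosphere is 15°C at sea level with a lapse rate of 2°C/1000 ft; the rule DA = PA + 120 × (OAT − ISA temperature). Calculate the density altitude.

ISA temperature at 4100 ft = 15 − 2 × (4100/1000) = 6.8°C.
ISA deviation = 30 − 6.8 = +23.2°C.
Density altitude = 4100 + 120 × (23.2) = 4100 + (+2784) = 6884 ft.

6884 ft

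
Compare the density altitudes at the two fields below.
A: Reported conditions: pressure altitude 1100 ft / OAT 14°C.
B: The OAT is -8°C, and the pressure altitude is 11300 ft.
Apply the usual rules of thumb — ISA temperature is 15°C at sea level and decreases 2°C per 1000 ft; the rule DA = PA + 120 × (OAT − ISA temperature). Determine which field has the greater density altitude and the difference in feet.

B by 10008 ft

A: ISA temp = 12.8°C, deviation +1.2°C, DA = 1100 + 120 × 1.2 = 1244 ft.
B: ISA temp = -7.6°C, deviation -0.4°C, DA = 11300 + 120 × (-0.4) = 11252 ft.
B is higher by 11252 − 1244 = 10008 ft.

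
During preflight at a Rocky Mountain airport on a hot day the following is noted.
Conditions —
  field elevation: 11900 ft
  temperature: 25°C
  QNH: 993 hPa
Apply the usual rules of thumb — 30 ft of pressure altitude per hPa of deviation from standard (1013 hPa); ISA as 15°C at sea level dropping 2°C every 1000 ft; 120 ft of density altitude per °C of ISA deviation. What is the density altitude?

16700 ft

Pressure altitude = 11900 + (1013 − 993) × 30 = 11900 + (+600) = 12500 ft.
ISA temperature at 12500 ft = 15 − 2 × (12500/1000) = -10°C.
ISA deviation = 25 − (-10) = +35°C.
Density altitude = 12500 + 120 × (35) = 16700 ft.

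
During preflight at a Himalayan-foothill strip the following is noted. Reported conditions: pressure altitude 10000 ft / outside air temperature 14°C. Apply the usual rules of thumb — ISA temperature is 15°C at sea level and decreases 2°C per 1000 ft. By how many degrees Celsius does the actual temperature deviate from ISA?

ISA temperature at 10000 ft = 15 − 2 × (10000/1000) = -5°C.
Deviation = OAT − ISA = 14 − (-5) = +19°C.

ISA+19°C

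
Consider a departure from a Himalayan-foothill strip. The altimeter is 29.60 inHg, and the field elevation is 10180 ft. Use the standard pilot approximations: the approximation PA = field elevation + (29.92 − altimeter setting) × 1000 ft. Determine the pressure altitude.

10500 ft

Pressure correction = (29.92 − 29.60) × 1000 = +320 ft.
Pressure altitude = 10180 + (+320) = 10500 ft.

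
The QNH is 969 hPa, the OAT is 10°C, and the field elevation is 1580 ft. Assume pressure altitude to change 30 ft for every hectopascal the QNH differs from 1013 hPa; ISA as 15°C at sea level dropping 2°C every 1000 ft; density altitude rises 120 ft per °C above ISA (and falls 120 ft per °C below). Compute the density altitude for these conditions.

Pressure altitude = 1580 + (1013 − 969) × 30 = 1580 + (+1320) = 2900 ft.
ISA temperature at 2900 ft = 15 − 2 × (2900/1000) = 9.2°C.
ISA deviation = 10 − 9.2 = +0.8°C.
Density altitude = 2900 + 120 × (0.8) = 2996 ft.

2996 ft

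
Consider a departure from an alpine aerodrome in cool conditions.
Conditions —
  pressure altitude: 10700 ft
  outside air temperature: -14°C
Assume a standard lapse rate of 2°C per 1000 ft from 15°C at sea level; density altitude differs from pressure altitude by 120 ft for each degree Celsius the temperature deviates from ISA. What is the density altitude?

ISA temperature at 10700 ft = 15 − 2 × (10700/1000) = -6.4°C.
ISA deviation = -14 − (-6.4) = -7.6°C.
Density altitude = 10700 + 120 × (-7.6) = 10700 + (-912) = 9788 ft.

9788 ft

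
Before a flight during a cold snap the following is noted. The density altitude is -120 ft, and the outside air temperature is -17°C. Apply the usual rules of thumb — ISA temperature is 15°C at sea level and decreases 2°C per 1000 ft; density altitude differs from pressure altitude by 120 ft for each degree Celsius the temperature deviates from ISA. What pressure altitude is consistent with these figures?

DA = PA + 120 × (OAT − (15 − 2·PA/1000)) = PA + 120·OAT − 1800 + 0.24·PA = 1.24·PA + 120·OAT − 1800.
So 1.24·PA = -120 − 120 × (-17) + 1800 = 3720.
PA = 3720 / 1.24 = 3000 ft.

3000 ft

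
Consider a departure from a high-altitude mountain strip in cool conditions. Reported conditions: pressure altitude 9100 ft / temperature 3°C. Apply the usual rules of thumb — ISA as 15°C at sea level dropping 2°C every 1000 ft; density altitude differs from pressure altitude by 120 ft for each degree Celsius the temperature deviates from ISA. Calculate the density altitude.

ISA temperature at 9100 ft = 15 − 2 × (9100/1000) = -3.2°C.
ISA deviation = 3 − (-3.2) = +6.2°C.
Density altitude = 9100 + 120 × (6.2) = 9100 + (+744) = 9844 ft.

9844 ft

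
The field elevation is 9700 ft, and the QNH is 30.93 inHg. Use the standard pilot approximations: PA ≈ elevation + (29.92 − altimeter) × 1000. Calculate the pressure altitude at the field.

Pressure correction = (29.92 − 30.93) × 1000 = -1010 ft.
Pressure altitude = 9700 + (-1010) = 8690 ft.

8690 ft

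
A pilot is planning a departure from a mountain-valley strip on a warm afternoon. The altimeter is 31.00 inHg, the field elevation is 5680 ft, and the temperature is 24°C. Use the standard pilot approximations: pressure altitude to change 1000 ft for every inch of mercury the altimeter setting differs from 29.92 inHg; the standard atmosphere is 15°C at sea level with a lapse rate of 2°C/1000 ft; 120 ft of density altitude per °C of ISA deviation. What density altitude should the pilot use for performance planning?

6784 ft

Pressure altitude = 5680 + (29.92 − 31.00) × 1000 = 5680 + (-1080) = 4600 ft.
ISA temperature at 4600 ft = 15 − 2 × (4600/1000) = 5.8°C.
ISA deviation = 24 − 5.8 = +18.2°C.
Density altitude = 4600 + 120 × (18.2) = 6784 ft.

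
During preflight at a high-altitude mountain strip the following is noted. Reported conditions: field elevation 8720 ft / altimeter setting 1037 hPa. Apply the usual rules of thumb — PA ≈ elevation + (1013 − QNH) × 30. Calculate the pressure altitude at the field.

8000 ft

Pressure correction = (1013 − 1037) × 30 = -720 ft.
Pressure altitude = 8720 + (-720) = 8000 ft.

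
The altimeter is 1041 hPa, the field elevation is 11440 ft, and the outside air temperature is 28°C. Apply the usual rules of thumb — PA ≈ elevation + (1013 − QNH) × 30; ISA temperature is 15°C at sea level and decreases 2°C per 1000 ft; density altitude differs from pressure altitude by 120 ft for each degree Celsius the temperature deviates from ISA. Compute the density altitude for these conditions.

Pressure altitude = 11440 + (1013 − 1041) × 30 = 11440 + (-840) = 10600 ft.
ISA temperature at 10600 ft = 15 − 2 × (10600/1000) = -6.2°C.
ISA deviation = 28 − (-6.2) = +34.2°C.
Density altitude = 10600 + 120 × (34.2) = 14704 ft.

14704 ft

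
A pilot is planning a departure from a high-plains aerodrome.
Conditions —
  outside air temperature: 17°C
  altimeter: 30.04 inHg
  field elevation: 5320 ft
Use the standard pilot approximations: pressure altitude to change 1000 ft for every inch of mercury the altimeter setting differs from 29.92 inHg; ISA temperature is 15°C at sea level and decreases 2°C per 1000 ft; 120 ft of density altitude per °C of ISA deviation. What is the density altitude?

Pressure altitude = 5320 + (29.92 − 30.04) × 1000 = 5320 + (-120) = 5200 ft.
ISA temperature at 5200 ft = 15 − 2 × (5200/1000) = 4.6°C.
ISA deviation = 17 − 4.6 = +12.4°C.
Density altitude = 5200 + 120 × (12.4) = 6688 ft.

6688 ft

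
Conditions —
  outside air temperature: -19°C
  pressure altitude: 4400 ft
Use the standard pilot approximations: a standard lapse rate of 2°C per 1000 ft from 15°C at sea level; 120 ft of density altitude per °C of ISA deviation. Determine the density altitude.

1376 ft

ISA temperature at 4400 ft = 15 − 2 × (4400/1000) = 6.2°C.
ISA deviation = -19 − 6.2 = -25.2°C.
Density altitude = 4400 + 120 × (-25.2) = 4400 + (-3024) = 1376 ft.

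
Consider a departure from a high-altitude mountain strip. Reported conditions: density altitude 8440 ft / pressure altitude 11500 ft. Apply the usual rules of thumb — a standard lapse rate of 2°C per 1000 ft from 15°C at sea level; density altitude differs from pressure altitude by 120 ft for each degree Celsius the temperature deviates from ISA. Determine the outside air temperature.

Density altitude − pressure altitude = 8440 − 11500 = -3060 ft.
At 120 ft/°C that is an ISA deviation of -3060/120 = -25.5°C.
ISA temperature at 11500 ft = 15 − 2 × (11500/1000) = -8°C.
OAT = ISA + deviation = -8 + (-25.5) = -33.5°C.

-33.5°C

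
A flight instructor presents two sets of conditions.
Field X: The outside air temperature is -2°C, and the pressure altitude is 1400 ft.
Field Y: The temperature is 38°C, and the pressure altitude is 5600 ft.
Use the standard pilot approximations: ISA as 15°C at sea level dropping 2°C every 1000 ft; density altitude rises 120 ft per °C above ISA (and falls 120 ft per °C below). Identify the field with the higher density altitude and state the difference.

Field Y by 10008 ft

Field X: ISA temp = 12.2°C, deviation -14.2°C, DA = 1400 + 120 × (-14.2) = -304 ft.
Field Y: ISA temp = 3.8°C, deviation +34.2°C, DA = 5600 + 120 × 34.2 = 9704 ft.
Field Y is higher by 9704 − (-304) = 10008 ft.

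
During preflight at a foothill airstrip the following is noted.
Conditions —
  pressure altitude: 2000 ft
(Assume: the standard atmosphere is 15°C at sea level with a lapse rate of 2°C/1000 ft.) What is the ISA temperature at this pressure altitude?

11°C

ISA temperature = 15 − 2 × (2000/1000) = 15 − 4 = 11°C.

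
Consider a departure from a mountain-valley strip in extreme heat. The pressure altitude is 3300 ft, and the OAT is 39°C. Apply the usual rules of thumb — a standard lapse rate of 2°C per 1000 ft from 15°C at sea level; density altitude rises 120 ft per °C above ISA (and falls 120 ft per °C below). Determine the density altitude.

6972 ft

ISA temperature at 3300 ft = 15 − 2 × (3300/1000) = 8.4°C.
ISA deviation = 39 − 8.4 = +30.6°C.
Density altitude = 3300 + 120 × (30.6) = 3300 + (+3672) = 6972 ft.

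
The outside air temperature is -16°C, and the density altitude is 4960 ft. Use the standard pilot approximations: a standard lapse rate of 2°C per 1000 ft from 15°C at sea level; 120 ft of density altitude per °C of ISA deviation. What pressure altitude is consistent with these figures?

7000 ft

DA = PA + 120 × (OAT − (15 − 2·PA/1000)) = PA + 120·OAT − 1800 + 0.24·PA = 1.24·PA + 120·OAT − 1800.
So 1.24·PA = 4960 − 120 × (-16) + 1800 = 8680.
PA = 8680 / 1.24 = 7000 ft.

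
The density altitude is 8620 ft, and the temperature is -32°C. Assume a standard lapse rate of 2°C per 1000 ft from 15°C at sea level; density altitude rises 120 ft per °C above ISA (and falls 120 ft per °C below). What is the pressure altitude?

11500 ft

DA = PA + 120 × (OAT − (15 − 2·PA/1000)) = PA + 120·OAT − 1800 + 0.24·PA = 1.24·PA + 120·OAT − 1800.
So 1.24·PA = 8620 − 120 × (-32) + 1800 = 14260.
PA = 14260 / 1.24 = 11500 ft.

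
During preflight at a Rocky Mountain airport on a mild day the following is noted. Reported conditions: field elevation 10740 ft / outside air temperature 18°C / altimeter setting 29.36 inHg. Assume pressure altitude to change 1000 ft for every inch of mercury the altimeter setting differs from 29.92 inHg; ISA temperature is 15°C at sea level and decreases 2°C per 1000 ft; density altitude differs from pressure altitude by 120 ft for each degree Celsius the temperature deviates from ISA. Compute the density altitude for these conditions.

14372 ft

Pressure altitude = 10740 + (29.92 − 29.36) × 1000 = 10740 + (+560) = 11300 ft.
ISA temperature at 11300 ft = 15 − 2 × (11300/1000) = -7.6°C.
ISA deviation = 18 − (-7.6) = +25.6°C.
Density altitude = 11300 + 120 × (25.6) = 14372 ft.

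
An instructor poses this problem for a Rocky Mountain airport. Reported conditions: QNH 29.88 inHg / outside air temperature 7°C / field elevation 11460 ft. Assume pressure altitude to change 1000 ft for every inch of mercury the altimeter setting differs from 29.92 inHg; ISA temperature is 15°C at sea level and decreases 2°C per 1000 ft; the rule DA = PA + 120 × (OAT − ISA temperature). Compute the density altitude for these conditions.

Pressure altitude = 11460 + (29.92 − 29.88) × 1000 = 11460 + (+40) = 11500 ft.
ISA temperature at 11500 ft = 15 − 2 × (11500/1000) = -8°C.
ISA deviation = 7 − (-8) = +15°C.
Density altitude = 11500 + 120 × (15) = 13300 ft.

13300 ft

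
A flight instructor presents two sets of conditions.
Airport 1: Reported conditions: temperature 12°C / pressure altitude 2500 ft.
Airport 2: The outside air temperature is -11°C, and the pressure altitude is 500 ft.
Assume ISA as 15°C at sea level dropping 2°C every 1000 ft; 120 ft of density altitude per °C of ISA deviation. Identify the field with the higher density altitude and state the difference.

Airport 1: ISA temp = 10°C, deviation +2°C, DA = 2500 + 120 × 2 = 2740 ft.
Airport 2: ISA temp = 14°C, deviation -25°C, DA = 500 + 120 × (-25) = -2500 ft.
Airport 1 is higher by 2740 − (-2500) = 5240 ft.

Airport 1 by 5240 ft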